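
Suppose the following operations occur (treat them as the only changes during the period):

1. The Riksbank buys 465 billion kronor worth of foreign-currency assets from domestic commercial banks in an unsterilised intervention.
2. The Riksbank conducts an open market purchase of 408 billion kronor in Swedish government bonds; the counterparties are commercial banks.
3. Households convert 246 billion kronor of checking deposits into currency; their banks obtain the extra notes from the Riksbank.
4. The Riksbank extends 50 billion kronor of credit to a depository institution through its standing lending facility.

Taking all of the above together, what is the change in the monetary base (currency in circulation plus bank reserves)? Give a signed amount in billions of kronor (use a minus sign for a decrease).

+923 billion

FX purchase 465 billion kronor: Riksbank balance sheet expands → +465B.
OMO purchase (from banks) 408 billion kronor: Riksbank balance sheet expands → +408B.
Currency withdrawal 246 billion kronor: just a shift between currency and reserves — both are base money → 0.
Discount-window loan 50 billion kronor: Riksbank balance sheet expands → +50B.
Net: 465 + 408 + 0 + 50 = +923 billion.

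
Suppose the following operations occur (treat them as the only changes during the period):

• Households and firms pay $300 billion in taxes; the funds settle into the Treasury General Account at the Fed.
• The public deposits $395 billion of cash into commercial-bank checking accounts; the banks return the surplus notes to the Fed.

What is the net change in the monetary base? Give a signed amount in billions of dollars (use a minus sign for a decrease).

Fed balance sheet:
  Assets:      no change
  Liabilities: Bank reserves +$95B, Currency in circulation −$395B, Government deposits +$300B
Commercial banking system:
  Assets:      Reserves at CB +$95B
  Liabilities: Checkable deposits +$95B
Monetary base = currency + reserves: −$395B + (+$95B) = -$300 billion.

-$300 billion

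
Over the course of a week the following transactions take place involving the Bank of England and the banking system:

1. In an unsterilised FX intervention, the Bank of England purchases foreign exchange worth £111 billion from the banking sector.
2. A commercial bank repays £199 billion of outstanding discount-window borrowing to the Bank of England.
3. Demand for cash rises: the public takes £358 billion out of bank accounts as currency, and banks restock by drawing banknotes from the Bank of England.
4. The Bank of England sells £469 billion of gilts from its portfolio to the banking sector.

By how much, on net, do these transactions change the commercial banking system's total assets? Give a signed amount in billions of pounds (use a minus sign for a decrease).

FX purchase £111 billion: just an asset swap on bank balance sheets → 0.
Discount-window repayment £199 billion: bank balance sheets shrink → −£199B.
Currency withdrawal £358 billion: bank balance sheets shrink → −£358B.
OMO sale (to banks) £469 billion: just an asset swap on bank balance sheets → 0.
Net: 0 − 199 − 358 + 0 = -£557 billion.

-£557 billion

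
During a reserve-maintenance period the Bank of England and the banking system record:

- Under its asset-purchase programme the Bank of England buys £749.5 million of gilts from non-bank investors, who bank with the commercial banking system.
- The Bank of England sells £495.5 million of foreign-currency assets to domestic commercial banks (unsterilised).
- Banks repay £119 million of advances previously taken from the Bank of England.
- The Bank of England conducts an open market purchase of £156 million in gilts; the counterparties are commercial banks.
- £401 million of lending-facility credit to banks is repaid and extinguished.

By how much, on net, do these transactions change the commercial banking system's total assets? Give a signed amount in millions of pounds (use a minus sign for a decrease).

Bank of England balance sheet:
  Assets:      Securities +£905.5M, Loans to banks −£520M, Foreign assets −£495.5M
  Liabilities: Bank reserves −£110M
Commercial banking system:
  Assets:      Reserves at CB −£110M, Securities −£156M, Foreign assets +£495.5M
  Liabilities: Checkable deposits +£749.5M, Borrowings from CB −£520M
Change in total bank assets = +£229.5 million.

+£229.5 million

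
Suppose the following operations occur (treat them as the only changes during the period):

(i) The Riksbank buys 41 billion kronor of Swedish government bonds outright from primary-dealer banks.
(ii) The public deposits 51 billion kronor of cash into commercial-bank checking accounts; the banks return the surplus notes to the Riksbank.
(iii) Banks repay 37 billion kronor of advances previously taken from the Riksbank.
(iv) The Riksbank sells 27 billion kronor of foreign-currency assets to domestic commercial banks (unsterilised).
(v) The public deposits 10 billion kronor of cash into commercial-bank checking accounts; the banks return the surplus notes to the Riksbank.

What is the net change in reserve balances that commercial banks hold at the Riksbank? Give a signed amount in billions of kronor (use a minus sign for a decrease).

OMO purchase (from banks) 41 billion kronor: the Riksbank pays by crediting reserve accounts → +41B.
Currency deposit 51 billion kronor: returned notes are swapped for reserve credit → +51B.
Discount-window repayment 37 billion kronor: repayment is debited from reserves → −37B.
FX sale 27 billion kronor: the buying banks pay out of their reserve balances → −27B.
Currency deposit 10 billion kronor: returned notes are swapped for reserve credit → +10B.
Net: 41 + 51 − 37 − 27 + 10 = +38 billion.

+38 billion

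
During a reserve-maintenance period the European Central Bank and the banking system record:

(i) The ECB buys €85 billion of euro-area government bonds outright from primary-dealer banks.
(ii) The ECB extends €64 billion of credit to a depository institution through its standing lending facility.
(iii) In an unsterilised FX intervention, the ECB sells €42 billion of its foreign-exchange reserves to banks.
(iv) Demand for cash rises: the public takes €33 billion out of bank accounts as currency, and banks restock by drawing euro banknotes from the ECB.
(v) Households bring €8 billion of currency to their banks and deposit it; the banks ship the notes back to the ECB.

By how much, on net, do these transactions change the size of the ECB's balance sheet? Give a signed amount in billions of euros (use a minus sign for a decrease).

+€107 billion

OMO purchase (from banks) €85 billion: an ECB asset is acquired → +€85B.
Discount-window loan €64 billion: an ECB asset is acquired → +€64B.
FX sale €42 billion: an ECB asset is shed → −€42B.
Currency withdrawal €33 billion: only the composition of liabilities changes → 0.
Currency deposit €8 billion: only the composition of liabilities changes → 0.
Net: 85 + 64 − 42 + 0 + 0 = +€107 billion.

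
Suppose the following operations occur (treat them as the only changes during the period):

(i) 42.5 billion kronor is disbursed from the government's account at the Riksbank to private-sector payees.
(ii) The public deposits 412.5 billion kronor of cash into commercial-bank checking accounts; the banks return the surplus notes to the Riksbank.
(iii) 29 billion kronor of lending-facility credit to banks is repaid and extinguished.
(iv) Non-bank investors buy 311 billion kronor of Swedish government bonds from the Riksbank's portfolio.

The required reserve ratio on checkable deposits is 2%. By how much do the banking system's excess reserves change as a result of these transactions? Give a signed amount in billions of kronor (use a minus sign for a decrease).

+112.12 billion

Government spending 42.5 billion kronor: reserves +42.5B, deposits +42.5B.
Currency deposit 412.5 billion kronor: reserves +412.5B, deposits +412.5B.
Discount-window repayment 29 billion kronor: reserves −29B, deposits 0.
Asset sale (to non-banks) 311 billion kronor: reserves −311B, deposits −311B.
Totals: Δreserves = +115B, Δdeposits = +144B.
Δrequired reserves = 2% × +144B = +2.88B.
Δexcess reserves = Δreserves − Δrequired = +115B − (+2.88B) = +112.12 billion.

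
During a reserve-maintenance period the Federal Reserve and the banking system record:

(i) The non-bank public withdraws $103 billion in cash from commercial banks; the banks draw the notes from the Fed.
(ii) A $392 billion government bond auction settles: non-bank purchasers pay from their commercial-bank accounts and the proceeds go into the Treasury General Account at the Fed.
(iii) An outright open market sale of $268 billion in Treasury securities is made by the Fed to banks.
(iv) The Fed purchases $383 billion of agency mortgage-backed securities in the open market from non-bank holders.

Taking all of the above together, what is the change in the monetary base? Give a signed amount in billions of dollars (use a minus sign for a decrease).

-$277 billion

Currency withdrawal $103 billion: just a shift between currency and reserves — both are base money → 0.
Government account inflow $392 billion: reserves shift to a non-base liability → −$392B.
OMO sale (to banks) $268 billion: Fed balance sheet contracts → −$268B.
Asset purchase (from non-banks) $383 billion: Fed balance sheet expands → +$383B.
Net: 0 − 392 − 268 + 383 = -$277 billion.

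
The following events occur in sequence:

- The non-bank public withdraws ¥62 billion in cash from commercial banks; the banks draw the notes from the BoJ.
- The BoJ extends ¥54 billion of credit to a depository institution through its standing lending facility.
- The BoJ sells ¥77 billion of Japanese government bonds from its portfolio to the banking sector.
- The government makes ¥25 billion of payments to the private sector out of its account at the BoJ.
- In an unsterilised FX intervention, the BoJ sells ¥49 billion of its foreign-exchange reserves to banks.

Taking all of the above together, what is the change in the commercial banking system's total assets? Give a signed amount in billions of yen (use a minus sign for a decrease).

+¥17 billion

BoJ balance sheet:
  Assets:      Securities −¥77B, Loans to banks +¥54B, Foreign assets −¥49B
  Liabilities: Bank reserves −¥109B, Currency in circulation +¥62B, Government deposits −¥25B
Commercial banking system:
  Assets:      Reserves at CB −¥109B, Securities +¥77B, Foreign assets +¥49B
  Liabilities: Checkable deposits −¥37B, Borrowings from CB +¥54B
Change in total bank assets = +¥17 billion.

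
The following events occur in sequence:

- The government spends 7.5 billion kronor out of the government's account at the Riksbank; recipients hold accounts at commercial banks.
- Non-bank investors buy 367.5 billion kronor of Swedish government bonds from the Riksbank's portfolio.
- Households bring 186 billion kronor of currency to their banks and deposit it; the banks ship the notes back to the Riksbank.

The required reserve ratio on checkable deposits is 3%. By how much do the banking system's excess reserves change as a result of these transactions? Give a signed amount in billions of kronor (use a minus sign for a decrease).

-168.78 billion

Government spending 7.5 billion kronor: reserves +7.5B, deposits +7.5B.
Asset sale (to non-banks) 367.5 billion kronor: reserves −367.5B, deposits −367.5B.
Currency deposit 186 billion kronor: reserves +186B, deposits +186B.
Totals: Δreserves = −174B, Δdeposits = −174B.
Δrequired reserves = 3% × −174B = −5.22B.
Δexcess reserves = Δreserves − Δrequired = −174B − (−5.22B) = -168.78 billion.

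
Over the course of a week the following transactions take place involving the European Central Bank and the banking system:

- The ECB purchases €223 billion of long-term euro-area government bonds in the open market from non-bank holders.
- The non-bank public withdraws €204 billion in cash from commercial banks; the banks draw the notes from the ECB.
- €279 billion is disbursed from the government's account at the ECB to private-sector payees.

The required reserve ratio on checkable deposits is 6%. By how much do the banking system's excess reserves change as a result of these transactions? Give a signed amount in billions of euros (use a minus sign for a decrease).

+€280.12 billion

Asset purchase (from non-banks) €223 billion: reserves +€223B, deposits +€223B.
Currency withdrawal €204 billion: reserves −€204B, deposits −€204B.
Government spending €279 billion: reserves +€279B, deposits +€279B.
Totals: Δreserves = +€298B, Δdeposits = +€298B.
Δrequired reserves = 6% × +€298B = +€17.88B.
Δexcess reserves = Δreserves − Δrequired = +€298B − (+€17.88B) = +€280.12 billion.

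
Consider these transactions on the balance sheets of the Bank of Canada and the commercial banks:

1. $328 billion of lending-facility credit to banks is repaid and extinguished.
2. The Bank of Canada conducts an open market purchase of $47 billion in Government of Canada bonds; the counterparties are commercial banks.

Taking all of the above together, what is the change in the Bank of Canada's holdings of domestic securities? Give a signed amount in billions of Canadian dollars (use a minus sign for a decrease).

Bank of Canada balance sheet:
  Assets:      Securities +$47B, Loans to banks −$328B
  Liabilities: Bank reserves −$281B
So the change in the Bank of Canada's holdings of domestic securities is +$47 billion.

+$47 billion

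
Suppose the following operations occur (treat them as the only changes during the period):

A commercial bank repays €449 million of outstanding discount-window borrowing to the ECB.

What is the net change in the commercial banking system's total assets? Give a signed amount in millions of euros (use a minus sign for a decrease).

-€449 million

ECB balance sheet:
  Assets:      Loans to banks −€449M
  Liabilities: Bank reserves −€449M
Commercial banking system:
  Assets:      Reserves at CB −€449M
  Liabilities: Borrowings from CB −€449M
Change in total bank assets = -€449 million.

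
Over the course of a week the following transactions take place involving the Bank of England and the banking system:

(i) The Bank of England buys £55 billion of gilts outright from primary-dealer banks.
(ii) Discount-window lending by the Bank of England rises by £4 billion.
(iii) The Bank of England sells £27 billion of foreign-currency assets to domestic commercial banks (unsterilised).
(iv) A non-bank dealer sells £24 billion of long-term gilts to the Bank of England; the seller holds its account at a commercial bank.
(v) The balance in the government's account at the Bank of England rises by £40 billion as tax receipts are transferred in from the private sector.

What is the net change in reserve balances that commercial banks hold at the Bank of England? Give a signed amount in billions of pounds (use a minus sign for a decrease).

+£16 billion

Bank of England balance sheet:
  Assets:      Securities +£79B, Loans to banks +£4B, Foreign assets −£27B
  Liabilities: Bank reserves +£16B, Government deposits +£40B
Commercial banking system:
  Assets:      Reserves at CB +£16B, Securities −£55B, Foreign assets +£27B
  Liabilities: Checkable deposits −£16B, Borrowings from CB +£4B
So the change in reserve balances that commercial banks hold at the Bank of England is +£16 billion.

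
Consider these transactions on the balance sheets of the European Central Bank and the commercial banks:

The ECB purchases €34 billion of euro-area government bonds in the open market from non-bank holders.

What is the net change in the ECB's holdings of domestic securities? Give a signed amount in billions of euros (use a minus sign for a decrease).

ECB balance sheet:
  Assets:      Securities +€34B
  Liabilities: Bank reserves +€34B
So the change in the ECB's holdings of domestic securities is +€34 billion.

+€34 billion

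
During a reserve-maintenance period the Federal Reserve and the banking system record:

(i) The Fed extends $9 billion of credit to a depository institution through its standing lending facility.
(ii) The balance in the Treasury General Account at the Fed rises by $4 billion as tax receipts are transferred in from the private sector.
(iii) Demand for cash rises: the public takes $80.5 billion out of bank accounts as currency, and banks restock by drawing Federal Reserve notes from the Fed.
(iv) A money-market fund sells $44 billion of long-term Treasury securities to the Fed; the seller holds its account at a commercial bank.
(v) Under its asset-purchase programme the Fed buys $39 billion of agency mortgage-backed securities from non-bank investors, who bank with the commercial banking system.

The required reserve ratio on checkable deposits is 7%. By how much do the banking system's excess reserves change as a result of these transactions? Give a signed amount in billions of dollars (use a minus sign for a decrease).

Discount-window loan $9 billion: reserves +$9B, deposits 0.
Government account inflow $4 billion: reserves −$4B, deposits −$4B.
Currency withdrawal $80.5 billion: reserves −$80.5B, deposits −$80.5B.
Asset purchase (from non-banks) $44 billion: reserves +$44B, deposits +$44B.
Asset purchase (from non-banks) $39 billion: reserves +$39B, deposits +$39B.
Totals: Δreserves = +$7.5B, Δdeposits = −$1.5B.
Δrequired reserves = 7% × −$1.5B = −$0.105B.
Δexcess reserves = Δreserves − Δrequired = +$7.5B − (−$0.105B) = +$7.605 billion.

+$7.605 billion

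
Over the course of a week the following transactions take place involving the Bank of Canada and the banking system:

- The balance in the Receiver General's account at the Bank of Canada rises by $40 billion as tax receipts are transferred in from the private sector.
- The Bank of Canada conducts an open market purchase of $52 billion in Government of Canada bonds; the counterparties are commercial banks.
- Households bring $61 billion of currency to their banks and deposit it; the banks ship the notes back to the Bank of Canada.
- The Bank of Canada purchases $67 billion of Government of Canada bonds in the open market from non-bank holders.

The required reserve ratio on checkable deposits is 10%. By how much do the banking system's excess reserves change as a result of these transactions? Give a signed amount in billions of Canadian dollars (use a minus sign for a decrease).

+$131.2 billion

Government account inflow $40 billion: reserves −$40B, deposits −$40B.
OMO purchase (from banks) $52 billion: reserves +$52B, deposits 0.
Currency deposit $61 billion: reserves +$61B, deposits +$61B.
Asset purchase (from non-banks) $67 billion: reserves +$67B, deposits +$67B.
Totals: Δreserves = +$140B, Δdeposits = +$88B.
Δrequired reserves = 10% × +$88B = +$8.8B.
Δexcess reserves = Δreserves − Δrequired = +$140B − (+$8.8B) = +$131.2 billion.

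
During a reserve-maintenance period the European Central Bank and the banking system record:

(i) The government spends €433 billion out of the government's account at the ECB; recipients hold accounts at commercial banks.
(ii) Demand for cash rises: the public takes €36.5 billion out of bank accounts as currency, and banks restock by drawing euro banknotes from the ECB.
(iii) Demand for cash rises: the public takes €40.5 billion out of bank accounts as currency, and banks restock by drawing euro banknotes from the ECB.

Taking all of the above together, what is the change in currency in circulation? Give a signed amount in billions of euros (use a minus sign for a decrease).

Government spending €433 billion: no currency enters or leaves circulation → 0.
Currency withdrawal €36.5 billion: notes leave the central bank → +€36.5B.
Currency withdrawal €40.5 billion: notes leave the central bank → +€40.5B.
Net: 0 + 36.5 + 40.5 = +€77 billion.

+€77 billion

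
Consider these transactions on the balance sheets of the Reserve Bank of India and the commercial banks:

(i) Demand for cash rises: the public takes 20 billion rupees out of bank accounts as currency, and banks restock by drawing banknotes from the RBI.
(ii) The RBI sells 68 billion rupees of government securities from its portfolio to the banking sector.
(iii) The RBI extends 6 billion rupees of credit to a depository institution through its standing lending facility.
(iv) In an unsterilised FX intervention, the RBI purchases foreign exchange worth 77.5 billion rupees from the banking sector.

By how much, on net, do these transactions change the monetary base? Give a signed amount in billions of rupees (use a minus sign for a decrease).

+15.5 billion

Currency withdrawal 20 billion rupees: just a shift between currency and reserves — both are base money → 0.
OMO sale (to banks) 68 billion rupees: RBI balance sheet contracts → −68B.
Discount-window loan 6 billion rupees: RBI balance sheet expands → +6B.
FX purchase 77.5 billion rupees: RBI balance sheet expands → +77.5B.
Net: 0 − 68 + 6 + 77.5 = +15.5 billion.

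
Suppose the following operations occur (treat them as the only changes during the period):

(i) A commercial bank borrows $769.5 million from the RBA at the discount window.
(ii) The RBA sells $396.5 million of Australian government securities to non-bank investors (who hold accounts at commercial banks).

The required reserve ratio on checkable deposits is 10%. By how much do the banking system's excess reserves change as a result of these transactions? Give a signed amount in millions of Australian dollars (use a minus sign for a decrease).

Discount-window loan $769.5 million: reserves +$769.5M, deposits 0.
Asset sale (to non-banks) $396.5 million: reserves −$396.5M, deposits −$396.5M.
Totals: Δreserves = +$373M, Δdeposits = −$396.5M.
Δrequired reserves = 10% × −$396.5M = −$39.65M.
Δexcess reserves = Δreserves − Δrequired = +$373M − (−$39.65M) = +$412.65 million.

+$412.65 million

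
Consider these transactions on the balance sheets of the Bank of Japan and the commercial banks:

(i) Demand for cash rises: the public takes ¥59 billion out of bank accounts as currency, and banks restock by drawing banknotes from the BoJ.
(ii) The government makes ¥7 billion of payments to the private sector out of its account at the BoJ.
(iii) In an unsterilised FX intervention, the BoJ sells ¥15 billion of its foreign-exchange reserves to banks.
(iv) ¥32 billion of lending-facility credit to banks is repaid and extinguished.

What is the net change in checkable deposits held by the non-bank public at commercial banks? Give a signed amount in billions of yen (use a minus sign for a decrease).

Currency withdrawal ¥59 billion: non-bank counterparties' bank balances fall → −¥59B.
Government spending ¥7 billion: non-bank counterparties' bank balances rise → +¥7B.
FX sale ¥15 billion: the counterparty is a bank, so public deposits are unchanged → 0.
Discount-window repayment ¥32 billion: the counterparty is a bank, so public deposits are unchanged → 0.
Net: −59 + 7 + 0 + 0 = -¥52 billion.

-¥52 billion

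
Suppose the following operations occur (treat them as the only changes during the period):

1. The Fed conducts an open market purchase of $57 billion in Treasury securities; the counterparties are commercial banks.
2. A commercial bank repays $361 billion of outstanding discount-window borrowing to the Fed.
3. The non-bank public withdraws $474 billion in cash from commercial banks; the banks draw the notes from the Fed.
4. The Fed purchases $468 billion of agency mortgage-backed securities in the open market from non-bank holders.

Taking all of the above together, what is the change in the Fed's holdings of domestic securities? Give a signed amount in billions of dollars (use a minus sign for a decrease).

OMO purchase (from banks) $57 billion: securities added to the Fed's portfolio → +$57B.
Discount-window repayment $361 billion: the Fed's securities portfolio is untouched → 0.
Currency withdrawal $474 billion: the Fed's securities portfolio is untouched → 0.
Asset purchase (from non-banks) $468 billion: securities added to the Fed's portfolio → +$468B.
Net: 57 + 0 + 0 + 468 = +$525 billion.

+$525 billion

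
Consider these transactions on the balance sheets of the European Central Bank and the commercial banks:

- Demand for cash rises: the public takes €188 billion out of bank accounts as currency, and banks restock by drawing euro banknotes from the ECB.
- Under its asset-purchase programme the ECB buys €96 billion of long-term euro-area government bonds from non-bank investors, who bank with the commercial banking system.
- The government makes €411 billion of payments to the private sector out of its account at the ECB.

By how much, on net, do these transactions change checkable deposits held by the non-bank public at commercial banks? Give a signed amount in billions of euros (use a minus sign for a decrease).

+€319 billion

ECB balance sheet:
  Assets:      Securities +€96B
  Liabilities: Bank reserves +€319B, Currency in circulation +€188B, Government deposits −€411B
Commercial banking system:
  Assets:      Reserves at CB +€319B
  Liabilities: Checkable deposits +€319B
So the change in checkable deposits held by the non-bank public at commercial banks is +€319 billion.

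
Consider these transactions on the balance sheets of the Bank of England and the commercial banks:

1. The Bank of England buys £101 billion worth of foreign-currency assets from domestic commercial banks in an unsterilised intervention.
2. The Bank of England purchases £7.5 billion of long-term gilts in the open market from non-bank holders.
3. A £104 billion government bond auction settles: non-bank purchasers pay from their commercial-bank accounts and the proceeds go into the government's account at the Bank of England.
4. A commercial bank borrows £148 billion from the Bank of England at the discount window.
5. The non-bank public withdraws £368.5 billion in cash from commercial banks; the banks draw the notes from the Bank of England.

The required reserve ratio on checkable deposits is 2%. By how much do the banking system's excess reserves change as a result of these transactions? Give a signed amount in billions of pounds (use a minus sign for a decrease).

FX purchase £101 billion: reserves +£101B, deposits 0.
Asset purchase (from non-banks) £7.5 billion: reserves +£7.5B, deposits +£7.5B.
Government account inflow £104 billion: reserves −£104B, deposits −£104B.
Discount-window loan £148 billion: reserves +£148B, deposits 0.
Currency withdrawal £368.5 billion: reserves −£368.5B, deposits −£368.5B.
Totals: Δreserves = −£216B, Δdeposits = −£465B.
Δrequired reserves = 2% × −£465B = −£9.3B.
Δexcess reserves = Δreserves − Δrequired = −£216B − (−£9.3B) = -£206.7 billion.

-£206.7 billion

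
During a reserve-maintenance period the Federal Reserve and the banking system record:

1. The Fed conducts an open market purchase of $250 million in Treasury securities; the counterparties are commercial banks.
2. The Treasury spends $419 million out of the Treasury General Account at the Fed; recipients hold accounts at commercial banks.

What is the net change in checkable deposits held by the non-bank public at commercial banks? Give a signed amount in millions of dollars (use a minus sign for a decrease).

OMO purchase (from banks) $250 million: the counterparty is a bank, so public deposits are unchanged → 0.
Government spending $419 million: non-bank counterparties' bank balances rise → +$419M.
Net: 0 + 419 = +$419 million.

+$419 million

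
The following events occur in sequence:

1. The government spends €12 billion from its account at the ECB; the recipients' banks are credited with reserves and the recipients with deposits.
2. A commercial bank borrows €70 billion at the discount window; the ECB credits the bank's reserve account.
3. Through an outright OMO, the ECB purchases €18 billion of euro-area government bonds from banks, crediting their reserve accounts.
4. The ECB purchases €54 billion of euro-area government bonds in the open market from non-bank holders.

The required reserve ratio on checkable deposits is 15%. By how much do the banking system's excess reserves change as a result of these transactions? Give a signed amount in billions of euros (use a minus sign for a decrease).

Government spending €12 billion: reserves +€12B, deposits +€12B.
Discount-window loan €70 billion: reserves +€70B, deposits 0.
OMO purchase (from banks) €18 billion: reserves +€18B, deposits 0.
Asset purchase (from non-banks) €54 billion: reserves +€54B, deposits +€54B.
Totals: Δreserves = +€154B, Δdeposits = +€66B.
Δrequired reserves = 15% × +€66B = +€9.9B.
Δexcess reserves = Δreserves − Δrequired = +€154B − (+€9.9B) = +€144.1 billion.

+€144.1 billion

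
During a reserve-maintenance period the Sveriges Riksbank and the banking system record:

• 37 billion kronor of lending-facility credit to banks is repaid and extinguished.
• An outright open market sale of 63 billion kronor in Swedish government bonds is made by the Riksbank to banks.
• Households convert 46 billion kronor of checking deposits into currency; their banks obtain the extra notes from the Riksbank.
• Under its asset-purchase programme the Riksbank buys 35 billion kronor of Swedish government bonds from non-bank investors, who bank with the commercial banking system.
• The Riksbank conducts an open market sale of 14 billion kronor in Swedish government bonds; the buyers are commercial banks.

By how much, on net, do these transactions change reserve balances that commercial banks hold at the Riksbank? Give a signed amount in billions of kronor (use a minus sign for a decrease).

-125 billion

Discount-window repayment 37 billion kronor: repayment is debited from reserves → −37B.
OMO sale (to banks) 63 billion kronor: the buying banks pay out of their reserve balances → −63B.
Currency withdrawal 46 billion kronor: banks swap reserves for currency → −46B.
Asset purchase (from non-banks) 35 billion kronor: the Riksbank pays by crediting reserve accounts → +35B.
OMO sale (to banks) 14 billion kronor: the buying banks pay out of their reserve balances → −14B.
Net: −37 − 63 − 46 + 35 − 14 = -125 billion.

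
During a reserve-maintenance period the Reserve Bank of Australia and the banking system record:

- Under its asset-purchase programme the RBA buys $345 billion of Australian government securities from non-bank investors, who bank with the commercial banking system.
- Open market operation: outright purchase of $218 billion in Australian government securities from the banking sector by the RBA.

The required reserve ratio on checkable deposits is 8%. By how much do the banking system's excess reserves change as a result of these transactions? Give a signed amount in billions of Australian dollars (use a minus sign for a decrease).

+$535.4 billion

Asset purchase (from non-banks) $345 billion: reserves +$345B, deposits +$345B.
OMO purchase (from banks) $218 billion: reserves +$218B, deposits 0.
Totals: Δreserves = +$563B, Δdeposits = +$345B.
Δrequired reserves = 8% × +$345B = +$27.6B.
Δexcess reserves = Δreserves − Δrequired = +$563B − (+$27.6B) = +$535.4 billion.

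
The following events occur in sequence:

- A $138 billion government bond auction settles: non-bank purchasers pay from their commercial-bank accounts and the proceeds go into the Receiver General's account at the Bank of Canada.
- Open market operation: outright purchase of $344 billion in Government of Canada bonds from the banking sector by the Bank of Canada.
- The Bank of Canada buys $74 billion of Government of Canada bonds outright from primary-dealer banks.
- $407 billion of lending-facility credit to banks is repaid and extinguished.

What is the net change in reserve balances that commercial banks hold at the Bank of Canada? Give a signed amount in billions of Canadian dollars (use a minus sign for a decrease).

Bank of Canada balance sheet:
  Assets:      Securities +$418B, Loans to banks −$407B
  Liabilities: Bank reserves −$127B, Government deposits +$138B
So the change in reserve balances that commercial banks hold at the Bank of Canada is -$127 billion.

-$127 billion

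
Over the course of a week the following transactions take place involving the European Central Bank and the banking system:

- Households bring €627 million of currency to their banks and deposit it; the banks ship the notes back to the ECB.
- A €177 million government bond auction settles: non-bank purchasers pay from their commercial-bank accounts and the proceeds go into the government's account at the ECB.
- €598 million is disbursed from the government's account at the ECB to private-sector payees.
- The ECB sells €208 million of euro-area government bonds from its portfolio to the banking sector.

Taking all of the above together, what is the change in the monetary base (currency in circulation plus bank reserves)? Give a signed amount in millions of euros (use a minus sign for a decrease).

+€213 million

ECB balance sheet:
  Assets:      Securities −€208M
  Liabilities: Bank reserves +€840M, Currency in circulation −€627M, Government deposits −€421M
Commercial banking system:
  Assets:      Reserves at CB +€840M, Securities +€208M
  Liabilities: Checkable deposits +€1048M
Monetary base = currency + reserves: −€627M + (+€840M) = +€213 million.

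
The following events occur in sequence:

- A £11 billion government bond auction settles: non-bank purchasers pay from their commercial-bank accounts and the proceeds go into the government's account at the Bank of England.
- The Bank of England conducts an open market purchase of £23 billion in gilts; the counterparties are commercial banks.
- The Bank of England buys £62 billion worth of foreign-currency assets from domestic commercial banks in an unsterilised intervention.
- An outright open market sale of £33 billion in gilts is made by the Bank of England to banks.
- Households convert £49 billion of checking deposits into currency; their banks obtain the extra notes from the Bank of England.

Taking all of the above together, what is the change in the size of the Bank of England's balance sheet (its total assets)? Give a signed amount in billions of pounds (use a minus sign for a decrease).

+£52 billion

Bank of England balance sheet:
  Assets:      Securities −£10B, Foreign assets +£62B
  Liabilities: Bank reserves −£8B, Currency in circulation +£49B, Government deposits +£11B
Change in total Bank of England assets = +£52 billion.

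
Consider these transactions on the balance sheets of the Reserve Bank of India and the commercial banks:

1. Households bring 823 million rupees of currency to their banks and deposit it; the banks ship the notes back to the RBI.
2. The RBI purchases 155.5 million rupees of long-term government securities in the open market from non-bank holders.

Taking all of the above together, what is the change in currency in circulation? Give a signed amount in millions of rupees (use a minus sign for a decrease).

RBI balance sheet:
  Assets:      Securities +155.5M
  Liabilities: Bank reserves +978.5M, Currency in circulation −823M
So the change in currency in circulation is -823 million.

-823 million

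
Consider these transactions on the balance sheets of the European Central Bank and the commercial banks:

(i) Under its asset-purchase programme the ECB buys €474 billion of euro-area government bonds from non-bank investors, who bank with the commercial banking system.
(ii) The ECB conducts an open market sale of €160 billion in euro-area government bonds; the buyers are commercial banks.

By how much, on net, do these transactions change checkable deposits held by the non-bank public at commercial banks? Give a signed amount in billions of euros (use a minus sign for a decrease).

ECB balance sheet:
  Assets:      Securities +€314B
  Liabilities: Bank reserves +€314B
Commercial banking system:
  Assets:      Reserves at CB +€314B, Securities +€160B
  Liabilities: Checkable deposits +€474B
So the change in checkable deposits held by the non-bank public at commercial banks is +€474 billion.

+€474 billion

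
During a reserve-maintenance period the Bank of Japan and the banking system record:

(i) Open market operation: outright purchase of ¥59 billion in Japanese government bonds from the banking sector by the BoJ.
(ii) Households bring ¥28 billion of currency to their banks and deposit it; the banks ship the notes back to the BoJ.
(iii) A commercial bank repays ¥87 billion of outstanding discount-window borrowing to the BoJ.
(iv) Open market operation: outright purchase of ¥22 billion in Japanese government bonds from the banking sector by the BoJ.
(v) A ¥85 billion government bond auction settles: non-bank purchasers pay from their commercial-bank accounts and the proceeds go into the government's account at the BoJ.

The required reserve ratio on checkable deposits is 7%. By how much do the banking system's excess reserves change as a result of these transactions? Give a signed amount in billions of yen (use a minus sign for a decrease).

-¥59.01 billion

OMO purchase (from banks) ¥59 billion: reserves +¥59B, deposits 0.
Currency deposit ¥28 billion: reserves +¥28B, deposits +¥28B.
Discount-window repayment ¥87 billion: reserves −¥87B, deposits 0.
OMO purchase (from banks) ¥22 billion: reserves +¥22B, deposits 0.
Government account inflow ¥85 billion: reserves −¥85B, deposits −¥85B.
Totals: Δreserves = −¥63B, Δdeposits = −¥57B.
Δrequired reserves = 7% × −¥57B = −¥3.99B.
Δexcess reserves = Δreserves − Δrequired = −¥63B − (−¥3.99B) = -¥59.01 billion.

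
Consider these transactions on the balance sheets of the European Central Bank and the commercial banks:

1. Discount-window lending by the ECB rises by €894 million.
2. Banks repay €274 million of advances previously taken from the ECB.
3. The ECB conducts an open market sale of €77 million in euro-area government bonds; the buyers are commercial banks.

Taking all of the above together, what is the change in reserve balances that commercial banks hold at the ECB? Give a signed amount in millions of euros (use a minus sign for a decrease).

Discount-window loan €894 million: the loan is credited to the bank's reserve account → +€894M.
Discount-window repayment €274 million: repayment is debited from reserves → −€274M.
OMO sale (to banks) €77 million: the buying banks pay out of their reserve balances → −€77M.
Net: 894 − 274 − 77 = +€543 million.

+€543 million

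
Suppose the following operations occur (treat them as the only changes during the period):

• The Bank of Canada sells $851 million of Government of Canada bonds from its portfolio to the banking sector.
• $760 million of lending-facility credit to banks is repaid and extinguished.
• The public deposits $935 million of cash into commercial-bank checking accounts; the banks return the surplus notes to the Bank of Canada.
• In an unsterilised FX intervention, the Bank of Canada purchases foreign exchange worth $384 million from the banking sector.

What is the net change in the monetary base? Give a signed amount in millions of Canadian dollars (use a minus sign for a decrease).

-$1227 million

OMO sale (to banks) $851 million: Bank of Canada balance sheet contracts → −$851M.
Discount-window repayment $760 million: Bank of Canada balance sheet contracts → −$760M.
Currency deposit $935 million: just a shift between currency and reserves — both are base money → 0.
FX purchase $384 million: Bank of Canada balance sheet expands → +$384M.
Net: −851 − 760 + 0 + 384 = -$1227 million.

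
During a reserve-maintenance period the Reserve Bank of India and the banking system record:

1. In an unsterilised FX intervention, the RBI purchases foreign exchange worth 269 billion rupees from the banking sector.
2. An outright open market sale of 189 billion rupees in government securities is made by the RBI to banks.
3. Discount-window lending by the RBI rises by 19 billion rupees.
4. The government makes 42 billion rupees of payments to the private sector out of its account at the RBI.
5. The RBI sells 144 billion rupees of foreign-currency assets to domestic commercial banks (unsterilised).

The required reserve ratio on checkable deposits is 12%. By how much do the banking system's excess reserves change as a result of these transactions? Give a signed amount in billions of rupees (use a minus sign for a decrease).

-8.04 billion

FX purchase 269 billion rupees: reserves +269B, deposits 0.
OMO sale (to banks) 189 billion rupees: reserves −189B, deposits 0.
Discount-window loan 19 billion rupees: reserves +19B, deposits 0.
Government spending 42 billion rupees: reserves +42B, deposits +42B.
FX sale 144 billion rupees: reserves −144B, deposits 0.
Totals: Δreserves = −3B, Δdeposits = +42B.
Δrequired reserves = 12% × +42B = +5.04B.
Δexcess reserves = Δreserves − Δrequired = −3B − (+5.04B) = -8.04 billion.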